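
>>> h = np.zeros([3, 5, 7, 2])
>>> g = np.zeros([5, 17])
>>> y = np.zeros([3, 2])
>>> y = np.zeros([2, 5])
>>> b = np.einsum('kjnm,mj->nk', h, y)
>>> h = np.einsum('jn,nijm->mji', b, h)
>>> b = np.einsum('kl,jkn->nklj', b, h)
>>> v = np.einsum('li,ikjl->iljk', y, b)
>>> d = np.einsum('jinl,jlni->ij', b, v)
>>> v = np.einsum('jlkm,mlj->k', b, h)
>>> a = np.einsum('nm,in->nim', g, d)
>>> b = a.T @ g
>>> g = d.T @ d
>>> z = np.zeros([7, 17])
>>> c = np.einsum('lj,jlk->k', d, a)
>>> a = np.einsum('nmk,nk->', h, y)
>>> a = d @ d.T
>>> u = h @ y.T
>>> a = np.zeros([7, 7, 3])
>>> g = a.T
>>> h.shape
(2, 7, 5)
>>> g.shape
(3, 7, 7)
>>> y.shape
(2, 5)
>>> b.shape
(17, 7, 17)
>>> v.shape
(3,)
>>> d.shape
(7, 5)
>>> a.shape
(7, 7, 3)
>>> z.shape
(7, 17)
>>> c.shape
(17,)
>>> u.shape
(2, 7, 2)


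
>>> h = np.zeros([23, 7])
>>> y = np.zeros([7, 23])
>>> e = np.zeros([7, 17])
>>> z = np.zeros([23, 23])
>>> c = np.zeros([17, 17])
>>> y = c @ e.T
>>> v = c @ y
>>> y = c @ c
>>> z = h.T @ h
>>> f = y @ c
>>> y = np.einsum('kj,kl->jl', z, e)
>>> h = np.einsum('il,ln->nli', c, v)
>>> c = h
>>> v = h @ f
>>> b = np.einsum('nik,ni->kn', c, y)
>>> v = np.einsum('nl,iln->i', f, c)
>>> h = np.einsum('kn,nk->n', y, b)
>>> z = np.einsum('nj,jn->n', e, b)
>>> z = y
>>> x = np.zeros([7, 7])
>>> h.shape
(17,)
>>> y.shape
(7, 17)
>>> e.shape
(7, 17)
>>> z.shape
(7, 17)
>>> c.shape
(7, 17, 17)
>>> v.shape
(7,)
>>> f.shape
(17, 17)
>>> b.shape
(17, 7)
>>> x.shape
(7, 7)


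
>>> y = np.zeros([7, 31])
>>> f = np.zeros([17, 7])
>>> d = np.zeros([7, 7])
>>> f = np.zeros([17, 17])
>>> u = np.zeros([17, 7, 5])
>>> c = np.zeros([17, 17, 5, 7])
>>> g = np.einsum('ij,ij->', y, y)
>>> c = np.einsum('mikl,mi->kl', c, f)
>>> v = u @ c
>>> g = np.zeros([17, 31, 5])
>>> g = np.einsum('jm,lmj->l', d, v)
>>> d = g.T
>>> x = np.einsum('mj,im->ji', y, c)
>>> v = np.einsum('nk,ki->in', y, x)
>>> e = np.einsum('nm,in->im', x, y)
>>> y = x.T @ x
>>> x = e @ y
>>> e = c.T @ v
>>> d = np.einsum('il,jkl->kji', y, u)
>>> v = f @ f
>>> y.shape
(5, 5)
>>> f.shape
(17, 17)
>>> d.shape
(7, 17, 5)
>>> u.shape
(17, 7, 5)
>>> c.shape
(5, 7)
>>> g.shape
(17,)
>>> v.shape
(17, 17)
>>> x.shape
(7, 5)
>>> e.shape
(7, 7)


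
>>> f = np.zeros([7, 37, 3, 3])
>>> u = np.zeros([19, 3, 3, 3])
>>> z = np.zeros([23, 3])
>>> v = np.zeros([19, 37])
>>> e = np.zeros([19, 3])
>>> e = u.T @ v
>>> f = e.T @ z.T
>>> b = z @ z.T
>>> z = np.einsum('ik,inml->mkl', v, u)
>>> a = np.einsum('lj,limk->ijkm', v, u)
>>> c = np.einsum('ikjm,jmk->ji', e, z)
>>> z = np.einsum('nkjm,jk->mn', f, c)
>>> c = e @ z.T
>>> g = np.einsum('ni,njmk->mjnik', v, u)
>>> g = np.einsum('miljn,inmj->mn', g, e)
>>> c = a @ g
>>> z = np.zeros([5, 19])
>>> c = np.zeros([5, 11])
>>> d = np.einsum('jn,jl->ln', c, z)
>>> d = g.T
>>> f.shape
(37, 3, 3, 23)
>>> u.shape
(19, 3, 3, 3)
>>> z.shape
(5, 19)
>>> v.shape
(19, 37)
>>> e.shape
(3, 3, 3, 37)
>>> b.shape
(23, 23)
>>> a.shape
(3, 37, 3, 3)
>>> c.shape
(5, 11)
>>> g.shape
(3, 3)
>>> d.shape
(3, 3)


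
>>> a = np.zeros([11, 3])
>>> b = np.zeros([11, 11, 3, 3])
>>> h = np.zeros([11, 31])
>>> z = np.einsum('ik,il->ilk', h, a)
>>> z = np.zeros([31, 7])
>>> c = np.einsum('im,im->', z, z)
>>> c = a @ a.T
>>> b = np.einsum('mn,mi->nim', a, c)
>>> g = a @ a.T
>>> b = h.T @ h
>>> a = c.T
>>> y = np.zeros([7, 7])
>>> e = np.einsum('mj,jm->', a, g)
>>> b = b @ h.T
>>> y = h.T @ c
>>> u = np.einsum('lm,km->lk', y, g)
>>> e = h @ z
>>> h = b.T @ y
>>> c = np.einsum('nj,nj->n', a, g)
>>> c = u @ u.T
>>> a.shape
(11, 11)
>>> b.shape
(31, 11)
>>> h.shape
(11, 11)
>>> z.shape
(31, 7)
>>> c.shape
(31, 31)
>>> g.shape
(11, 11)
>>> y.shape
(31, 11)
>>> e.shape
(11, 7)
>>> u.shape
(31, 11)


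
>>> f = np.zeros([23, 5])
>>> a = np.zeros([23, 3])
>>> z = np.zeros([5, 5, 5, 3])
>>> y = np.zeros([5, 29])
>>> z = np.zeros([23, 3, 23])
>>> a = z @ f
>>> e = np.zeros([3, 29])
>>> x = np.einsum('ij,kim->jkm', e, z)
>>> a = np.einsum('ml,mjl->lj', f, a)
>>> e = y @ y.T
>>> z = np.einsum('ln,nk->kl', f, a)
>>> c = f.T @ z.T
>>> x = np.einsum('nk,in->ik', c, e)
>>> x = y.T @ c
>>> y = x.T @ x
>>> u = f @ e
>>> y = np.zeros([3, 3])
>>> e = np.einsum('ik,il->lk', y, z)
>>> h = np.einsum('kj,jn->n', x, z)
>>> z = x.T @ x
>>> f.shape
(23, 5)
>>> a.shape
(5, 3)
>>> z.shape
(3, 3)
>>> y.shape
(3, 3)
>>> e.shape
(23, 3)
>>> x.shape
(29, 3)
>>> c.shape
(5, 3)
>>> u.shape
(23, 5)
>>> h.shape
(23,)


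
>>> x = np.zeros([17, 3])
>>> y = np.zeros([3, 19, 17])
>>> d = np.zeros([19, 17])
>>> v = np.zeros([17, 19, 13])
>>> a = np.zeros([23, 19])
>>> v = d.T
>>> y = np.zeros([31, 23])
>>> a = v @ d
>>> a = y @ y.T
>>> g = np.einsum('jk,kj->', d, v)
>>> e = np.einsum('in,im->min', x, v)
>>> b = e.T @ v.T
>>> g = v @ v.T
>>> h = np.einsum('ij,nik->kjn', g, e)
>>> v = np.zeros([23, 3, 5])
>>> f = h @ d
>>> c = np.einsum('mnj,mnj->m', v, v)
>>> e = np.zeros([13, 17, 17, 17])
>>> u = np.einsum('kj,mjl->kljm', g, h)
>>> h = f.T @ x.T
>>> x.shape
(17, 3)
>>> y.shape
(31, 23)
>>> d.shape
(19, 17)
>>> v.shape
(23, 3, 5)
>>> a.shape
(31, 31)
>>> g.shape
(17, 17)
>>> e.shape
(13, 17, 17, 17)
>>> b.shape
(3, 17, 17)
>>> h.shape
(17, 17, 17)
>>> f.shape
(3, 17, 17)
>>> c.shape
(23,)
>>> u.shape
(17, 19, 17, 3)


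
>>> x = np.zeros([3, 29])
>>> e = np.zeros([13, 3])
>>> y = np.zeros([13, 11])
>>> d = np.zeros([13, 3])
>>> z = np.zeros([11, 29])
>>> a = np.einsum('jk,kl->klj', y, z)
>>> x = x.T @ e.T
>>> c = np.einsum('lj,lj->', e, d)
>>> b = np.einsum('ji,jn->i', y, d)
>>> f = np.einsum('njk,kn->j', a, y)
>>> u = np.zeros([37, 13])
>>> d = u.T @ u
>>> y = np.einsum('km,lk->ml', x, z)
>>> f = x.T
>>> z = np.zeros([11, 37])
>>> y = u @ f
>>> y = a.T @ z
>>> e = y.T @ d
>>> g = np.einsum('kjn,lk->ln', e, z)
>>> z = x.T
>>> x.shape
(29, 13)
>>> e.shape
(37, 29, 13)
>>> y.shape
(13, 29, 37)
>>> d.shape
(13, 13)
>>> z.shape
(13, 29)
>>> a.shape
(11, 29, 13)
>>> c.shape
()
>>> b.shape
(11,)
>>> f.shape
(13, 29)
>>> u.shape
(37, 13)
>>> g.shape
(11, 13)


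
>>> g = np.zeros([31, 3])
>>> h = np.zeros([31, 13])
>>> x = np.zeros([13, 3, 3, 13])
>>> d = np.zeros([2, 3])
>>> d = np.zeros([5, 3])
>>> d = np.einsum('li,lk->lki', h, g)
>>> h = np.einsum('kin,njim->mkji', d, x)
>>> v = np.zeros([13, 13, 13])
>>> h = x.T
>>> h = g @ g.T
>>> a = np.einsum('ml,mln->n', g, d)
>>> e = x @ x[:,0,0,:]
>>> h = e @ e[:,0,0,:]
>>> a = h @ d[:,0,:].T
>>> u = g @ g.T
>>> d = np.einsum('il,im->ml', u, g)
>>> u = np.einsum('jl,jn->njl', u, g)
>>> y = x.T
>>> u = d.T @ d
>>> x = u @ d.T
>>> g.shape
(31, 3)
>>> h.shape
(13, 3, 3, 13)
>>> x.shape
(31, 3)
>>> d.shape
(3, 31)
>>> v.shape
(13, 13, 13)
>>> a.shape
(13, 3, 3, 31)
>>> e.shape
(13, 3, 3, 13)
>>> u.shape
(31, 31)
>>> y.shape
(13, 3, 3, 13)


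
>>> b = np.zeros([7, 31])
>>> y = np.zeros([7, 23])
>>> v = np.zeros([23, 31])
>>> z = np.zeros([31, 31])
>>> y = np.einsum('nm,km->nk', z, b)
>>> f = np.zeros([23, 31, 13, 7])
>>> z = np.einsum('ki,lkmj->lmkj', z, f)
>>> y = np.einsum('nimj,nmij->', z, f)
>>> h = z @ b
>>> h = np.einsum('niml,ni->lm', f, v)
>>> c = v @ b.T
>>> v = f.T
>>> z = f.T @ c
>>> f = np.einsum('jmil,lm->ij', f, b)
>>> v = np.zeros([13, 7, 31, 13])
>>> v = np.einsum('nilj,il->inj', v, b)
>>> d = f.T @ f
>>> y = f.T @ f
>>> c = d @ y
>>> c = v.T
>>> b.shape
(7, 31)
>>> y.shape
(23, 23)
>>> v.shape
(7, 13, 13)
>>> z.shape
(7, 13, 31, 7)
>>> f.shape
(13, 23)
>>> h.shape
(7, 13)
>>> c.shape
(13, 13, 7)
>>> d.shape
(23, 23)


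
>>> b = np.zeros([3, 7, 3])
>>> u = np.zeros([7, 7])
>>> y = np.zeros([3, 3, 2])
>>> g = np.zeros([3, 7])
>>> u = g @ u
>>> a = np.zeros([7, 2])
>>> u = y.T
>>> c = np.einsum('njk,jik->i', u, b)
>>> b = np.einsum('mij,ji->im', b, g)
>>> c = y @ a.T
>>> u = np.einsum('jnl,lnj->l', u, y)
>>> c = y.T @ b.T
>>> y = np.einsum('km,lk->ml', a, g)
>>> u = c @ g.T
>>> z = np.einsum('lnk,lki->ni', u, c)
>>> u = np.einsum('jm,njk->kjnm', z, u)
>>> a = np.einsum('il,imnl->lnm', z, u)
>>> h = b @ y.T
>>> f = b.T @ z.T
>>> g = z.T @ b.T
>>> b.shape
(7, 3)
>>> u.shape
(3, 3, 2, 7)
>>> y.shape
(2, 3)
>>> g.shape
(7, 7)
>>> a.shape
(7, 2, 3)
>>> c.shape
(2, 3, 7)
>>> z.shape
(3, 7)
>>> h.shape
(7, 2)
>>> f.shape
(3, 3)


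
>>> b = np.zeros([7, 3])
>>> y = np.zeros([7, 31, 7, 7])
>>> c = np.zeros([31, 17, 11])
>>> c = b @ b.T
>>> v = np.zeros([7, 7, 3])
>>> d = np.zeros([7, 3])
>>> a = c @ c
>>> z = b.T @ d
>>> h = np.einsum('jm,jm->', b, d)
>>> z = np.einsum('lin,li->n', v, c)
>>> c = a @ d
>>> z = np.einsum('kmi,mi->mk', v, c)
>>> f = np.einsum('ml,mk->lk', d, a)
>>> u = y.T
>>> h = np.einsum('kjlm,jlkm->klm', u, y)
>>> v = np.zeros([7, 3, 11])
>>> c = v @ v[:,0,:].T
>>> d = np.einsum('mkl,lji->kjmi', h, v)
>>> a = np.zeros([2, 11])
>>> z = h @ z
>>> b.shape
(7, 3)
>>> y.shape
(7, 31, 7, 7)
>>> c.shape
(7, 3, 7)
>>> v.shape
(7, 3, 11)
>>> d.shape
(31, 3, 7, 11)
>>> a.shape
(2, 11)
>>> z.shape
(7, 31, 7)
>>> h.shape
(7, 31, 7)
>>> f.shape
(3, 7)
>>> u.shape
(7, 7, 31, 7)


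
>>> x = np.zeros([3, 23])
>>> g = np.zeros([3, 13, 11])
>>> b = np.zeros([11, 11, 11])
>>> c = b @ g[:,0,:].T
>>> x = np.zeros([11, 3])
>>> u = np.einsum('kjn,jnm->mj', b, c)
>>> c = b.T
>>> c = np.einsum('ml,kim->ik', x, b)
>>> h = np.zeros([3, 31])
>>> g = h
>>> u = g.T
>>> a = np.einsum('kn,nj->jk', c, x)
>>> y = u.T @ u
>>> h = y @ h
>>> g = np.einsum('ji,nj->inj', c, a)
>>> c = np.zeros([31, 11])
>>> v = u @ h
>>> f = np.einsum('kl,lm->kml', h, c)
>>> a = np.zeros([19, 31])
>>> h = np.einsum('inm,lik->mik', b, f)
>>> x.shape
(11, 3)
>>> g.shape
(11, 3, 11)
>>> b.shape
(11, 11, 11)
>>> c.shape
(31, 11)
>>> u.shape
(31, 3)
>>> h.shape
(11, 11, 31)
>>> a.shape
(19, 31)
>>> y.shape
(3, 3)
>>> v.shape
(31, 31)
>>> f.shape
(3, 11, 31)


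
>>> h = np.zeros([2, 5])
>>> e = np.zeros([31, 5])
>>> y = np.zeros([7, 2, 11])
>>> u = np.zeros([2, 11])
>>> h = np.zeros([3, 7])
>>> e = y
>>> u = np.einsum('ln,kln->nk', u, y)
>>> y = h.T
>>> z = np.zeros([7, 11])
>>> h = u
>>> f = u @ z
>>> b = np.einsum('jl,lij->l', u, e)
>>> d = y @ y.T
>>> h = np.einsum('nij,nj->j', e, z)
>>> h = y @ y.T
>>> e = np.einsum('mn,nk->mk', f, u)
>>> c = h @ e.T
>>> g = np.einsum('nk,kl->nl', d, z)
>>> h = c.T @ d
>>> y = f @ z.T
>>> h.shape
(11, 7)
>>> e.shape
(11, 7)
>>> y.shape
(11, 7)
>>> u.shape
(11, 7)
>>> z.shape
(7, 11)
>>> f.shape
(11, 11)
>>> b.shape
(7,)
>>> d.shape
(7, 7)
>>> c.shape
(7, 11)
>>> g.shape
(7, 11)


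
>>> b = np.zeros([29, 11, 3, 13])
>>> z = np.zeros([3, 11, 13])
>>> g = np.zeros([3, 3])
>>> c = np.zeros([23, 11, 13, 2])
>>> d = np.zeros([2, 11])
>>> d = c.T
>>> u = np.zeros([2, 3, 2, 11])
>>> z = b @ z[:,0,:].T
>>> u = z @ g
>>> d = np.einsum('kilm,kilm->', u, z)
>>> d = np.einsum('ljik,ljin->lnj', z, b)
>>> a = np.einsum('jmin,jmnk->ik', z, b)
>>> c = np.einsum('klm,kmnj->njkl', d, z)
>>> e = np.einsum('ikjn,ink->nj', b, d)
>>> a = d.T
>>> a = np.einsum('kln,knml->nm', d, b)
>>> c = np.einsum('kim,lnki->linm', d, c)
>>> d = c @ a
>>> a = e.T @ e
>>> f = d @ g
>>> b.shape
(29, 11, 3, 13)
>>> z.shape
(29, 11, 3, 3)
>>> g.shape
(3, 3)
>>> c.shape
(3, 13, 3, 11)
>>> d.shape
(3, 13, 3, 3)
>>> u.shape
(29, 11, 3, 3)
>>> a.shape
(3, 3)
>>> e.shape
(13, 3)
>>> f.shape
(3, 13, 3, 3)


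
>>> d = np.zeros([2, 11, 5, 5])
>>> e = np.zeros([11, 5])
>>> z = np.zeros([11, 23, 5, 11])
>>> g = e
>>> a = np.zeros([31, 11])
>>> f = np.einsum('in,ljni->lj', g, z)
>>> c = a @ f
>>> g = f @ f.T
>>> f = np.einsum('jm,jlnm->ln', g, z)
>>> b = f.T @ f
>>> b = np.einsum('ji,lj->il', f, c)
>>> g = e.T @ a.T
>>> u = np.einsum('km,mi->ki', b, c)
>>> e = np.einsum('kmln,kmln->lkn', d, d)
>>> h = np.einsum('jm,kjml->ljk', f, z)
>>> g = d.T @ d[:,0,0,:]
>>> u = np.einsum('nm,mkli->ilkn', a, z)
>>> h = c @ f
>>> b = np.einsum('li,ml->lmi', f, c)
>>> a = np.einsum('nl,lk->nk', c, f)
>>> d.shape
(2, 11, 5, 5)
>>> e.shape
(5, 2, 5)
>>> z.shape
(11, 23, 5, 11)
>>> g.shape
(5, 5, 11, 5)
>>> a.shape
(31, 5)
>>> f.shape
(23, 5)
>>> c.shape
(31, 23)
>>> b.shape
(23, 31, 5)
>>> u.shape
(11, 5, 23, 31)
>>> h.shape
(31, 5)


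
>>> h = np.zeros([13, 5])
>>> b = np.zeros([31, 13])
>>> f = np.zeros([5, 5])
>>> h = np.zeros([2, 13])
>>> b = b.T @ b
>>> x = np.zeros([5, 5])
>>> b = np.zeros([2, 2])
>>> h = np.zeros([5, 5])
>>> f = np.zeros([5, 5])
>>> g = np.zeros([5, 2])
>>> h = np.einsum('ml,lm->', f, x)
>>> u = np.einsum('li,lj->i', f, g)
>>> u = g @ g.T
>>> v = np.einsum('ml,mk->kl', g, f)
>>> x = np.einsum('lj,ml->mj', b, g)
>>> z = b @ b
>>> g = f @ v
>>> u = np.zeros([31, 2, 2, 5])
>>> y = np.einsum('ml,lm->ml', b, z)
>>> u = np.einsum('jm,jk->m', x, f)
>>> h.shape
()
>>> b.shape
(2, 2)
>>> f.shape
(5, 5)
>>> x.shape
(5, 2)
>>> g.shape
(5, 2)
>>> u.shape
(2,)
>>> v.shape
(5, 2)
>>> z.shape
(2, 2)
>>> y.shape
(2, 2)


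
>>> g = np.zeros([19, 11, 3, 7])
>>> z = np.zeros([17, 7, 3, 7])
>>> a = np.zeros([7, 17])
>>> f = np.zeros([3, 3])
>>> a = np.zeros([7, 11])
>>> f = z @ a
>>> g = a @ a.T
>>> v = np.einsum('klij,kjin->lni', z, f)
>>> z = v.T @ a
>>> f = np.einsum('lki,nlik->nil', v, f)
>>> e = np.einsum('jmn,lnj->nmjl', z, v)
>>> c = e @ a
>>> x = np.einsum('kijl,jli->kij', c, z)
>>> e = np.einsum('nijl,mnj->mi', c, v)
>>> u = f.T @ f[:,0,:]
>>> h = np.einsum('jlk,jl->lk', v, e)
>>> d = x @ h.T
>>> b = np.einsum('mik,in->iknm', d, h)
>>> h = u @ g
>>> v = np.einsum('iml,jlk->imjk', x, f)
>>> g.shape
(7, 7)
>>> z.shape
(3, 11, 11)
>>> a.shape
(7, 11)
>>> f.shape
(17, 3, 7)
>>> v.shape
(11, 11, 17, 7)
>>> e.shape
(7, 11)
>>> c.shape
(11, 11, 3, 11)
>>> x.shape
(11, 11, 3)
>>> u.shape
(7, 3, 7)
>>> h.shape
(7, 3, 7)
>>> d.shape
(11, 11, 11)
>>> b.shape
(11, 11, 3, 11)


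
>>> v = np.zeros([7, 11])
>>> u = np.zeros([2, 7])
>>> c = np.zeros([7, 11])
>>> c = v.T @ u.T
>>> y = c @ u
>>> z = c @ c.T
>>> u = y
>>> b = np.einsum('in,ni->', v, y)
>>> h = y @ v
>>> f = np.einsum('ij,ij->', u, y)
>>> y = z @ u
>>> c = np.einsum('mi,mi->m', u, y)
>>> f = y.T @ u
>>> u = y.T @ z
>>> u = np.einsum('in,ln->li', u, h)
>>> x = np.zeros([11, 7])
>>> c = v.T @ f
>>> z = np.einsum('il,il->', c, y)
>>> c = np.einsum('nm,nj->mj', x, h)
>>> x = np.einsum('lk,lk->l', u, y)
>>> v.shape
(7, 11)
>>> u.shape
(11, 7)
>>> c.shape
(7, 11)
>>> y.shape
(11, 7)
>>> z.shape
()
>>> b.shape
()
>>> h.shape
(11, 11)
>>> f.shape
(7, 7)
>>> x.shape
(11,)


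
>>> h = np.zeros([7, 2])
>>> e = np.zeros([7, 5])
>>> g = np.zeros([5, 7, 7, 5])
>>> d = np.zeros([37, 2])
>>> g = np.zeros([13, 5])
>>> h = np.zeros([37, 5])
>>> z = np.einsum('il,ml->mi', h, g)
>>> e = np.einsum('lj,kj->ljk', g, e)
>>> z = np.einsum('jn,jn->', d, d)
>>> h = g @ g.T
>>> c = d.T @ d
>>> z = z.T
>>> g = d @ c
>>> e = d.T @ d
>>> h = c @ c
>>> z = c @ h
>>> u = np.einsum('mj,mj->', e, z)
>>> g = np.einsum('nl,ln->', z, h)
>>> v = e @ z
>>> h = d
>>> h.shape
(37, 2)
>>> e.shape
(2, 2)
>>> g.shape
()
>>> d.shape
(37, 2)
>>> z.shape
(2, 2)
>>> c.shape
(2, 2)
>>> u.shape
()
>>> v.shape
(2, 2)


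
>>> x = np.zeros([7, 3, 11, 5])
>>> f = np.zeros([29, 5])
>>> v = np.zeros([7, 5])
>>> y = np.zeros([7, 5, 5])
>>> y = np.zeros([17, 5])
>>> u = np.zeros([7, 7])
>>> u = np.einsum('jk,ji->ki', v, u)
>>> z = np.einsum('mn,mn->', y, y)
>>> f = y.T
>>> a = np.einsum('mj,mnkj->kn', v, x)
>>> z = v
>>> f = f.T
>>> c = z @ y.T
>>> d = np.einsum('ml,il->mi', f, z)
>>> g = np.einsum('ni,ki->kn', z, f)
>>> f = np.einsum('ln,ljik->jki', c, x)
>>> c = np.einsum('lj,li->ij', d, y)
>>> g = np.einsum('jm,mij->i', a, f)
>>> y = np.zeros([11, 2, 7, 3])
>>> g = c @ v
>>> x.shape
(7, 3, 11, 5)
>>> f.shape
(3, 5, 11)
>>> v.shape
(7, 5)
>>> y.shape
(11, 2, 7, 3)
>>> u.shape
(5, 7)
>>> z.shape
(7, 5)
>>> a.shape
(11, 3)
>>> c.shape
(5, 7)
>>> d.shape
(17, 7)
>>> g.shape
(5, 5)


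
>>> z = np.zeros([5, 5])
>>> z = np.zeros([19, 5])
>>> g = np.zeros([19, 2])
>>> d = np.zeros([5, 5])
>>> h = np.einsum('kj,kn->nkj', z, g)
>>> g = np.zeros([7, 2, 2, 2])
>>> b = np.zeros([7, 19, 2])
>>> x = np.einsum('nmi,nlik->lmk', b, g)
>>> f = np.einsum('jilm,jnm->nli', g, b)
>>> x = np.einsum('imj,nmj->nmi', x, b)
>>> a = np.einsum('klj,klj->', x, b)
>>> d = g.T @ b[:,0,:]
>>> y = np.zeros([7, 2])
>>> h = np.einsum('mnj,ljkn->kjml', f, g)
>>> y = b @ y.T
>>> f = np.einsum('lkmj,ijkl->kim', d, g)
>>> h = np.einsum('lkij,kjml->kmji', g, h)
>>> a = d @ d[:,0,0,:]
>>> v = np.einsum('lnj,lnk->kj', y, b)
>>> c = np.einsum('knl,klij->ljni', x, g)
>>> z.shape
(19, 5)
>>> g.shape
(7, 2, 2, 2)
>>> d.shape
(2, 2, 2, 2)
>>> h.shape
(2, 19, 2, 2)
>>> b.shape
(7, 19, 2)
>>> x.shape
(7, 19, 2)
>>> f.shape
(2, 7, 2)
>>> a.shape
(2, 2, 2, 2)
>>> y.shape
(7, 19, 7)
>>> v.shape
(2, 7)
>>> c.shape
(2, 2, 19, 2)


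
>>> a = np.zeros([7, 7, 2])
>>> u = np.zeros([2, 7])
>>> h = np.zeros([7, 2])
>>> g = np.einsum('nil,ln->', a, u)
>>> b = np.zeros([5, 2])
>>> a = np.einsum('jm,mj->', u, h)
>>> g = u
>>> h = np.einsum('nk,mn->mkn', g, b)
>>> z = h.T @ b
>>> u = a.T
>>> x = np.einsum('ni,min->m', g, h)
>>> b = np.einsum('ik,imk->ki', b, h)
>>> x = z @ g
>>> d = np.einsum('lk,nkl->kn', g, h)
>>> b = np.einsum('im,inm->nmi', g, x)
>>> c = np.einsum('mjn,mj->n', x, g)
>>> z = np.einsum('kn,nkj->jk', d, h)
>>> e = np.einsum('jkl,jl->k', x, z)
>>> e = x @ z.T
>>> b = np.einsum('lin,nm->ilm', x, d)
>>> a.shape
()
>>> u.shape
()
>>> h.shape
(5, 7, 2)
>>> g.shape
(2, 7)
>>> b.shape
(7, 2, 5)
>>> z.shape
(2, 7)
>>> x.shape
(2, 7, 7)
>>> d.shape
(7, 5)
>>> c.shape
(7,)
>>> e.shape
(2, 7, 2)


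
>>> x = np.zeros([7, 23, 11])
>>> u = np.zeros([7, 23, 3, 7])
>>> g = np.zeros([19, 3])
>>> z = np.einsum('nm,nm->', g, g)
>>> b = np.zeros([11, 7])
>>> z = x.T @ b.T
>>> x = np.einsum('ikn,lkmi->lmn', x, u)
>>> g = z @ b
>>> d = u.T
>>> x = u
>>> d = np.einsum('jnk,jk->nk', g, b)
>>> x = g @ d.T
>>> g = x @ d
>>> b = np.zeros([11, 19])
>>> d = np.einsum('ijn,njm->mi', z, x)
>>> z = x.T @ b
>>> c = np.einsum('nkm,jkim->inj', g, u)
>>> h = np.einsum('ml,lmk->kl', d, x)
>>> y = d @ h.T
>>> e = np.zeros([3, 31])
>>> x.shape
(11, 23, 23)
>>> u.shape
(7, 23, 3, 7)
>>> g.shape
(11, 23, 7)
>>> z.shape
(23, 23, 19)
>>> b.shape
(11, 19)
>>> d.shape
(23, 11)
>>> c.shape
(3, 11, 7)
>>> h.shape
(23, 11)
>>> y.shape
(23, 23)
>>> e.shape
(3, 31)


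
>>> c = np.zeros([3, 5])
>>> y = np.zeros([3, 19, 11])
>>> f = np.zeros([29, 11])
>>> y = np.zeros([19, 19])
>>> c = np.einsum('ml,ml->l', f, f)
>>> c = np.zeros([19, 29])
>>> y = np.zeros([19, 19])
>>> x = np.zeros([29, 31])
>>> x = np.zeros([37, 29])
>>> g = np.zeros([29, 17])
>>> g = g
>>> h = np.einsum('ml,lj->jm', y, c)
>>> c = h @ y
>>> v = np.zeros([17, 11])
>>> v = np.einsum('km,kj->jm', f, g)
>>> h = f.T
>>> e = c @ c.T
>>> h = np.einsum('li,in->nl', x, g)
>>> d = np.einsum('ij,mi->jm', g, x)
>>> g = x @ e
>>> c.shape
(29, 19)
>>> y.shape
(19, 19)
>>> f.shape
(29, 11)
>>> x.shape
(37, 29)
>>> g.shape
(37, 29)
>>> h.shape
(17, 37)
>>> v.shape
(17, 11)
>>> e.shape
(29, 29)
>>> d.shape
(17, 37)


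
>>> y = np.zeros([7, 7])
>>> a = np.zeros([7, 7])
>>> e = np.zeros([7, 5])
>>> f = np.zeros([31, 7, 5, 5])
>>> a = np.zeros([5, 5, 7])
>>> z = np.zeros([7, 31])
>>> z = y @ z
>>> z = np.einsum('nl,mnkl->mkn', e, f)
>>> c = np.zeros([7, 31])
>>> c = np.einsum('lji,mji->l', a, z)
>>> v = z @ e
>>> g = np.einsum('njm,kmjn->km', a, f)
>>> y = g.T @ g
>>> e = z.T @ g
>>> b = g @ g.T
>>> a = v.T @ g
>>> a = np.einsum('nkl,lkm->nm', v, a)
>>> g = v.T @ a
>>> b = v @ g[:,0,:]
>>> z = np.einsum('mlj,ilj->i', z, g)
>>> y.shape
(7, 7)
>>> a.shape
(31, 7)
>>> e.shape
(7, 5, 7)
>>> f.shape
(31, 7, 5, 5)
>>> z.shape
(5,)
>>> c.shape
(5,)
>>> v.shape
(31, 5, 5)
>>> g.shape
(5, 5, 7)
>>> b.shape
(31, 5, 7)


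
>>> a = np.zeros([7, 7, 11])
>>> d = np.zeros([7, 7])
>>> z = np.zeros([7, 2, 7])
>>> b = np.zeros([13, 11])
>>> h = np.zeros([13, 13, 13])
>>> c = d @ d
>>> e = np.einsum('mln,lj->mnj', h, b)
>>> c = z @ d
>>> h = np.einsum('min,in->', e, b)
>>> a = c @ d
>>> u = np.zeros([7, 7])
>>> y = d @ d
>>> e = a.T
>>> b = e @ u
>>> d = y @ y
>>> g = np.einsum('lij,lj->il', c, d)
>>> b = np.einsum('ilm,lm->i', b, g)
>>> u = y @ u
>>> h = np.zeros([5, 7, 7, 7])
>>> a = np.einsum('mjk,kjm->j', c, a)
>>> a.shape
(2,)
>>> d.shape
(7, 7)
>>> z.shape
(7, 2, 7)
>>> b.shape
(7,)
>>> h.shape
(5, 7, 7, 7)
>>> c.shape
(7, 2, 7)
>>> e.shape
(7, 2, 7)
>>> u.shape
(7, 7)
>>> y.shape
(7, 7)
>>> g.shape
(2, 7)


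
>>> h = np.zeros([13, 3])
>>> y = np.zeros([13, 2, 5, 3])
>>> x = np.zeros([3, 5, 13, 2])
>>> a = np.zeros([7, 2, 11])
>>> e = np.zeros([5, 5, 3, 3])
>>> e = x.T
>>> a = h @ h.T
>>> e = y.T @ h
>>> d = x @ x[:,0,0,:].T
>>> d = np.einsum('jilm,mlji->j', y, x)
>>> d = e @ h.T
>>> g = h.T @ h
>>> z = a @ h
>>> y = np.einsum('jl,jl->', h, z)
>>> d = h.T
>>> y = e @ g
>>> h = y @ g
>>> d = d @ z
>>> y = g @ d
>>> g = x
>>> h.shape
(3, 5, 2, 3)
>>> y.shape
(3, 3)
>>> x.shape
(3, 5, 13, 2)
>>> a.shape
(13, 13)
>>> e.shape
(3, 5, 2, 3)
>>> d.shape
(3, 3)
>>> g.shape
(3, 5, 13, 2)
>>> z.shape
(13, 3)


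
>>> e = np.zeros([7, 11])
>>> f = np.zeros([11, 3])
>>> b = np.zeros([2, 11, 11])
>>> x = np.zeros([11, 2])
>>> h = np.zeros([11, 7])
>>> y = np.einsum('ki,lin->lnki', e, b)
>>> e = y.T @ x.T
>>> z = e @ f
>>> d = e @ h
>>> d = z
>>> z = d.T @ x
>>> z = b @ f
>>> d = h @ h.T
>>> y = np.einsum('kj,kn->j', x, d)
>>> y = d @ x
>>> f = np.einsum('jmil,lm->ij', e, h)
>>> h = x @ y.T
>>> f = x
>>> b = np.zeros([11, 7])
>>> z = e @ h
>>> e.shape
(11, 7, 11, 11)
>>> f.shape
(11, 2)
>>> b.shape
(11, 7)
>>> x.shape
(11, 2)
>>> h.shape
(11, 11)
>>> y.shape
(11, 2)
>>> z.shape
(11, 7, 11, 11)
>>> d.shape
(11, 11)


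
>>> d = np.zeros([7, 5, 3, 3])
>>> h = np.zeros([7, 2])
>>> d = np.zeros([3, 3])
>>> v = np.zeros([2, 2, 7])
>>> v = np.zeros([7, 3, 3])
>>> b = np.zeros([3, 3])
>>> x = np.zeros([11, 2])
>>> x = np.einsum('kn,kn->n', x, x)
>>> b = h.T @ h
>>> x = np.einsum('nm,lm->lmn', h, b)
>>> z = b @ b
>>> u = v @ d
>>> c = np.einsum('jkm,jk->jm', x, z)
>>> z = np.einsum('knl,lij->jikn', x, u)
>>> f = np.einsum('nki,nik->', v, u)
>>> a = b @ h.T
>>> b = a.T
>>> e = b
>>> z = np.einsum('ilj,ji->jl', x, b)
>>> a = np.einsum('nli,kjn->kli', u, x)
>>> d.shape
(3, 3)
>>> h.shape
(7, 2)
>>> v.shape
(7, 3, 3)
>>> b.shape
(7, 2)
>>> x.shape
(2, 2, 7)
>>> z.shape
(7, 2)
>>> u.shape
(7, 3, 3)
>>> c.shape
(2, 7)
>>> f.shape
()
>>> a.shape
(2, 3, 3)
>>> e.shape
(7, 2)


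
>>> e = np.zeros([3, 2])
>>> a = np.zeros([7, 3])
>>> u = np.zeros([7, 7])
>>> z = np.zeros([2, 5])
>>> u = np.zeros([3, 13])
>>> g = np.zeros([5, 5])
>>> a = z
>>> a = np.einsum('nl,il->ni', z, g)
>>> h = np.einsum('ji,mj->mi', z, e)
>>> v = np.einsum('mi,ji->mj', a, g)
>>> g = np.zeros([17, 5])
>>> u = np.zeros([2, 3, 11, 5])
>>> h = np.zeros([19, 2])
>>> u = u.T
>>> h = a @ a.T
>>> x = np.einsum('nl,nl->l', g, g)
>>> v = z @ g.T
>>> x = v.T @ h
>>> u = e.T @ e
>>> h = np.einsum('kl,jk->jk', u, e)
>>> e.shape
(3, 2)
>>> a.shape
(2, 5)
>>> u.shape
(2, 2)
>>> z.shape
(2, 5)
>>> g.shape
(17, 5)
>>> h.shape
(3, 2)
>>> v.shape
(2, 17)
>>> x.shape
(17, 2)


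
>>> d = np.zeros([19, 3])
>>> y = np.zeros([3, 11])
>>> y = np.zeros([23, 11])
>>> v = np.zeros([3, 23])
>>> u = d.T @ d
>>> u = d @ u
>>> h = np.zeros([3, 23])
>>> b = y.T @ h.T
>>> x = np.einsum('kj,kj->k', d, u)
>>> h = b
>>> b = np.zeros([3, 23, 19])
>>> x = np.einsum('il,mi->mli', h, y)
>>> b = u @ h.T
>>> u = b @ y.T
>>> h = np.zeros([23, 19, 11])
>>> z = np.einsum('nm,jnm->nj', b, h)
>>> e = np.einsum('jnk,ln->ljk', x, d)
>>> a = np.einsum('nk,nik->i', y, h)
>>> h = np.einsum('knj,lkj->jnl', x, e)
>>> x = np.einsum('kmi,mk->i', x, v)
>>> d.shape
(19, 3)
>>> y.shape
(23, 11)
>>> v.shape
(3, 23)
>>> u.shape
(19, 23)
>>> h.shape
(11, 3, 19)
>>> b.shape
(19, 11)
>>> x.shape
(11,)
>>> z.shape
(19, 23)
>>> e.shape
(19, 23, 11)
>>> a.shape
(19,)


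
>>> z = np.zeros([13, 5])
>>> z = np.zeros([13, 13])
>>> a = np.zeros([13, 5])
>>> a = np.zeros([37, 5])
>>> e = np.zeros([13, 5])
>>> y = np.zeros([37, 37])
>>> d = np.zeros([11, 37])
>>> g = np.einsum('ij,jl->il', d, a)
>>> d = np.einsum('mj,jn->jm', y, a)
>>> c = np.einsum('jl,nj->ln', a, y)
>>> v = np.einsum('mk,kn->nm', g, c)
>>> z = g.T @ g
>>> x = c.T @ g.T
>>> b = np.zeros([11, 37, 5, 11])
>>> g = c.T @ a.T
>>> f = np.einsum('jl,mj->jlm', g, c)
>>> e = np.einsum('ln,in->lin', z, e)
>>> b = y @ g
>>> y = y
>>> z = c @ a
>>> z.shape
(5, 5)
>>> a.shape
(37, 5)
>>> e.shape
(5, 13, 5)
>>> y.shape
(37, 37)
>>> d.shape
(37, 37)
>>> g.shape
(37, 37)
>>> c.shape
(5, 37)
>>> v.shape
(37, 11)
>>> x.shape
(37, 11)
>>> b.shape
(37, 37)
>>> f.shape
(37, 37, 5)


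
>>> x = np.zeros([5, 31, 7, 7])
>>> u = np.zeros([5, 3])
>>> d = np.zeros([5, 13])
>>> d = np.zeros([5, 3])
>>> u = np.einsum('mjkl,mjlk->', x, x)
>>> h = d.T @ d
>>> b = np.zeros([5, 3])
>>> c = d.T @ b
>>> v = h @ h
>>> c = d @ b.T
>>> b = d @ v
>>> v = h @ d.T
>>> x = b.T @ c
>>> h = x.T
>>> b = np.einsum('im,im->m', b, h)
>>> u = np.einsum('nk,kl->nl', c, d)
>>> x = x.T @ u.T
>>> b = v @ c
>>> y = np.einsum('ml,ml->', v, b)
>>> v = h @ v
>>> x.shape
(5, 5)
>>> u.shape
(5, 3)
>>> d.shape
(5, 3)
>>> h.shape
(5, 3)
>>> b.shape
(3, 5)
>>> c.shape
(5, 5)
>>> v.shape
(5, 5)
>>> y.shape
()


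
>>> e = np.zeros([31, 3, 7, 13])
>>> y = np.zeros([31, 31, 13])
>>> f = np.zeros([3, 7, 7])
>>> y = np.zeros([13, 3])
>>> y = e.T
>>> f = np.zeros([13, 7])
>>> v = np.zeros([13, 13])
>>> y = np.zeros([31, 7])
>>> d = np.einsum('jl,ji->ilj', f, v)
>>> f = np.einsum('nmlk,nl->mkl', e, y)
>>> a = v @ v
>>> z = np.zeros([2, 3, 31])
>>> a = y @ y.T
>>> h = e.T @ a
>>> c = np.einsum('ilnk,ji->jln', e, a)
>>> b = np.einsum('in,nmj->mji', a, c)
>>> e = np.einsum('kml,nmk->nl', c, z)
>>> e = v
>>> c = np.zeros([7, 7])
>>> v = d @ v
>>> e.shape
(13, 13)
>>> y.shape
(31, 7)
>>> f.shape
(3, 13, 7)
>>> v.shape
(13, 7, 13)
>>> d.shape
(13, 7, 13)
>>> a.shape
(31, 31)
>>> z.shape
(2, 3, 31)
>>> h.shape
(13, 7, 3, 31)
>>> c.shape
(7, 7)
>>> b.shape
(3, 7, 31)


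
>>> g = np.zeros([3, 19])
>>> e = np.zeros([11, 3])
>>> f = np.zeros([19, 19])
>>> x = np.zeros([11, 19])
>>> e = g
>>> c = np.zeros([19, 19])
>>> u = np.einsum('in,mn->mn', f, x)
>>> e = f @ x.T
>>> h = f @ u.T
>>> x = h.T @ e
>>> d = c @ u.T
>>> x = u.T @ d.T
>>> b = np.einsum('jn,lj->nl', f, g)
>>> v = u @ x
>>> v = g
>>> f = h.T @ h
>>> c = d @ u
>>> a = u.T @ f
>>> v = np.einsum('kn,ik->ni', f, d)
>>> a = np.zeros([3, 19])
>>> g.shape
(3, 19)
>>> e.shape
(19, 11)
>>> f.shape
(11, 11)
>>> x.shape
(19, 19)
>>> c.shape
(19, 19)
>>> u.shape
(11, 19)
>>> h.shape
(19, 11)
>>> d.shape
(19, 11)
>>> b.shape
(19, 3)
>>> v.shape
(11, 19)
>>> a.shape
(3, 19)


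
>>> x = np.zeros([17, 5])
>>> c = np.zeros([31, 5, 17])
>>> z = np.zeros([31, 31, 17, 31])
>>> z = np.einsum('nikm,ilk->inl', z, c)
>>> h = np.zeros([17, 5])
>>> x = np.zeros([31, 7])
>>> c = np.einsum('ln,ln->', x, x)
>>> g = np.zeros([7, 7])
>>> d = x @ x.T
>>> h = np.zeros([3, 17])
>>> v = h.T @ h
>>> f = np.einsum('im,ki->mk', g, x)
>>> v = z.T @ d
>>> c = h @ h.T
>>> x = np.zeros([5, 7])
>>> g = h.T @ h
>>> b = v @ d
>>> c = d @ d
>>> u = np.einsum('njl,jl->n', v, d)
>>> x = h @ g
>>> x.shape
(3, 17)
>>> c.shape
(31, 31)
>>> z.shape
(31, 31, 5)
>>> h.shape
(3, 17)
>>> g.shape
(17, 17)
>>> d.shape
(31, 31)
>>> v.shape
(5, 31, 31)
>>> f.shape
(7, 31)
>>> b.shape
(5, 31, 31)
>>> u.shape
(5,)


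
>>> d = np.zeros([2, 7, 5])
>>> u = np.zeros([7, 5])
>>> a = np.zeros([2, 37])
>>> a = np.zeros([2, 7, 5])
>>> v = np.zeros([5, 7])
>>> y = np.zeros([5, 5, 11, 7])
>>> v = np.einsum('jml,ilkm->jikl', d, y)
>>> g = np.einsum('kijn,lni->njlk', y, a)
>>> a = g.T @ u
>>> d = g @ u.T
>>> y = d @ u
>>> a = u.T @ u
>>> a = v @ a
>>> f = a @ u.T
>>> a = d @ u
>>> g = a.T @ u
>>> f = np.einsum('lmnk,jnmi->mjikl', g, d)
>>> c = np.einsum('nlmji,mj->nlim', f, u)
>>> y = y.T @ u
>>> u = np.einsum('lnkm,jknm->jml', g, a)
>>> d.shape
(7, 11, 2, 7)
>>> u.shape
(7, 5, 5)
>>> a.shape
(7, 11, 2, 5)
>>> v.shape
(2, 5, 11, 5)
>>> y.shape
(5, 2, 11, 5)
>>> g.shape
(5, 2, 11, 5)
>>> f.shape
(2, 7, 7, 5, 5)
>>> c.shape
(2, 7, 5, 7)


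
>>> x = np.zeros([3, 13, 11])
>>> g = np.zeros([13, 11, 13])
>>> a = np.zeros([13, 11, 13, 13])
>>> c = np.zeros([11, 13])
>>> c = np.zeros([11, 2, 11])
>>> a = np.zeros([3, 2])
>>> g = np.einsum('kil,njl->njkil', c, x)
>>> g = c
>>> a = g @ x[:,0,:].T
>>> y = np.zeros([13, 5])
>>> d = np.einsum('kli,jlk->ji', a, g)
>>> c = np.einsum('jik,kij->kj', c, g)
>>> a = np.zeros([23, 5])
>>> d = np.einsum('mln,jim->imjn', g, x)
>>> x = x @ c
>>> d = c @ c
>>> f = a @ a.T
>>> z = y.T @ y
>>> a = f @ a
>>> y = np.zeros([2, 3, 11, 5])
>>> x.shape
(3, 13, 11)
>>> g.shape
(11, 2, 11)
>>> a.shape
(23, 5)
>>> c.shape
(11, 11)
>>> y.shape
(2, 3, 11, 5)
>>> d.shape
(11, 11)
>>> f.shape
(23, 23)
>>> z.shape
(5, 5)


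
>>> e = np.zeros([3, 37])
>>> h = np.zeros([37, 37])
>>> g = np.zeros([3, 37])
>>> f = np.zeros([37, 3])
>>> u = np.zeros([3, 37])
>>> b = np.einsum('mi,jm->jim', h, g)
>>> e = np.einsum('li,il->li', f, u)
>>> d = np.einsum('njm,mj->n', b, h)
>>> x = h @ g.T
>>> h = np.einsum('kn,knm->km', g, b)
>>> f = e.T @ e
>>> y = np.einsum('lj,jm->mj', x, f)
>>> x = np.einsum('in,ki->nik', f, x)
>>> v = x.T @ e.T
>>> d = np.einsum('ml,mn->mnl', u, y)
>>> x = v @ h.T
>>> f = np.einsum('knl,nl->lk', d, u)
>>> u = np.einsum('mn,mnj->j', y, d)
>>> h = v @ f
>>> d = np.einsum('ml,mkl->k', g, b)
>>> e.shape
(37, 3)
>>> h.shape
(37, 3, 3)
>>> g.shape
(3, 37)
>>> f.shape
(37, 3)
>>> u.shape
(37,)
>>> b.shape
(3, 37, 37)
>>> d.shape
(37,)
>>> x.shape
(37, 3, 3)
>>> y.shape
(3, 3)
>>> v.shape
(37, 3, 37)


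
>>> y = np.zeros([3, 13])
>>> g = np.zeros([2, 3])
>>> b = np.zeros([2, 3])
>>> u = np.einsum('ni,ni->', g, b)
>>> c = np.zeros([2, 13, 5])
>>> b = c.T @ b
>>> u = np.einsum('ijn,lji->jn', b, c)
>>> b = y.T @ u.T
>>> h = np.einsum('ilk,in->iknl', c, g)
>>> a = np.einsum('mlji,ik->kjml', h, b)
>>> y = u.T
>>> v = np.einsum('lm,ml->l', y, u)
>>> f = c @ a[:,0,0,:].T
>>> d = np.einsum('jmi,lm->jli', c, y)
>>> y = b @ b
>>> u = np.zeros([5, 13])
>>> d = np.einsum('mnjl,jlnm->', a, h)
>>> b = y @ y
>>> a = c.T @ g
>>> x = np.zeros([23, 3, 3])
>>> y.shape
(13, 13)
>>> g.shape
(2, 3)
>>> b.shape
(13, 13)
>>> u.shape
(5, 13)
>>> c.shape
(2, 13, 5)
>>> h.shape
(2, 5, 3, 13)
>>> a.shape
(5, 13, 3)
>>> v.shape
(3,)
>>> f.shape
(2, 13, 13)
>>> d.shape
()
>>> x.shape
(23, 3, 3)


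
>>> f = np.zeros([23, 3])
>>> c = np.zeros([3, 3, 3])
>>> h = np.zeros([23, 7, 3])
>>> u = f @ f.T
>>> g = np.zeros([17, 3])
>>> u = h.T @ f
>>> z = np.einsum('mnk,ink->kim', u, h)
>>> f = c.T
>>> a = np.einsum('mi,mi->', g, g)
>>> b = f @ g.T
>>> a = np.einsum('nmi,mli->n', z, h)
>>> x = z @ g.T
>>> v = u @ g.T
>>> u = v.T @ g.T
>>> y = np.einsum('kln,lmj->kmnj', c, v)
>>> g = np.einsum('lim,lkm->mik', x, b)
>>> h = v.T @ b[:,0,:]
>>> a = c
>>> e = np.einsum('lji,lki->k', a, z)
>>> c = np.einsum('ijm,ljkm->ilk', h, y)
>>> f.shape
(3, 3, 3)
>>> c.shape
(17, 3, 3)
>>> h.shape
(17, 7, 17)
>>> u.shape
(17, 7, 17)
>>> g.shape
(17, 23, 3)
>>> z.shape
(3, 23, 3)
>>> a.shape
(3, 3, 3)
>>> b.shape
(3, 3, 17)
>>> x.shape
(3, 23, 17)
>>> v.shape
(3, 7, 17)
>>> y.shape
(3, 7, 3, 17)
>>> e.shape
(23,)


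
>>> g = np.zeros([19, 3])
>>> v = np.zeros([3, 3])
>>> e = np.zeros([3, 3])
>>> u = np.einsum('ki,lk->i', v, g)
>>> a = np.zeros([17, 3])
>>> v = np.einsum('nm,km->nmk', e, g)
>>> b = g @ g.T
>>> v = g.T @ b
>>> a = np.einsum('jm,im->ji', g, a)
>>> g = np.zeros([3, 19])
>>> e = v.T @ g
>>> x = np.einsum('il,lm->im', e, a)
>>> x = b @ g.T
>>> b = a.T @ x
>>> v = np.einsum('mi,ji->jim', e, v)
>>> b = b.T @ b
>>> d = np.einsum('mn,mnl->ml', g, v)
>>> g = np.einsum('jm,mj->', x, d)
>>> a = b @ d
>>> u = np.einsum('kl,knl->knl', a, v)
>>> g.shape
()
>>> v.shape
(3, 19, 19)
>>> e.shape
(19, 19)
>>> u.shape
(3, 19, 19)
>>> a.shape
(3, 19)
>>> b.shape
(3, 3)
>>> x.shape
(19, 3)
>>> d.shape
(3, 19)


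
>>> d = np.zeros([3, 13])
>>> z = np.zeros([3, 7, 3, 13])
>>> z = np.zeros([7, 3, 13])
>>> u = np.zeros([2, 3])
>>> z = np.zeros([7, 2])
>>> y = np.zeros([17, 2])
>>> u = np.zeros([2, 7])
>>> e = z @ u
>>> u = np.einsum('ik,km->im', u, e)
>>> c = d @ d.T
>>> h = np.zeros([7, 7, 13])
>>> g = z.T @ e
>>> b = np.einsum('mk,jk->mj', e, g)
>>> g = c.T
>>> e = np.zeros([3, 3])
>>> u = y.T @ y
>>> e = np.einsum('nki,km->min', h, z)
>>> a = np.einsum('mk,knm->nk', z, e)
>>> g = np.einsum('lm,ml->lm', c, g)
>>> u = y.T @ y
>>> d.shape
(3, 13)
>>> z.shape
(7, 2)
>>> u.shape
(2, 2)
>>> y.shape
(17, 2)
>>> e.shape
(2, 13, 7)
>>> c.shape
(3, 3)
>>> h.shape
(7, 7, 13)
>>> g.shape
(3, 3)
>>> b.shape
(7, 2)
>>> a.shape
(13, 2)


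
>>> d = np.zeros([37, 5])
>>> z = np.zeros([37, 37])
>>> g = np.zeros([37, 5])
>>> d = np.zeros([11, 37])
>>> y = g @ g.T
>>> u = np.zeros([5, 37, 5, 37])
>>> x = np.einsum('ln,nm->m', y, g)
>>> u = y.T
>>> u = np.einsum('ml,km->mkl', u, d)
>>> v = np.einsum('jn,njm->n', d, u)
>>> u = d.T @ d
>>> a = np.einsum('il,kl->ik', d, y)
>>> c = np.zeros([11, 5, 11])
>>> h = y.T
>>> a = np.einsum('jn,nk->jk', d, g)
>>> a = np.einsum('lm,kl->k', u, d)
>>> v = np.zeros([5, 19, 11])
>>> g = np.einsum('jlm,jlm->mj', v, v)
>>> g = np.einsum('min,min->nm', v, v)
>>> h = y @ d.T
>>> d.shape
(11, 37)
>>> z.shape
(37, 37)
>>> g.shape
(11, 5)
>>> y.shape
(37, 37)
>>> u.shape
(37, 37)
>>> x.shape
(5,)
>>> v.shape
(5, 19, 11)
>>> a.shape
(11,)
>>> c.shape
(11, 5, 11)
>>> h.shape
(37, 11)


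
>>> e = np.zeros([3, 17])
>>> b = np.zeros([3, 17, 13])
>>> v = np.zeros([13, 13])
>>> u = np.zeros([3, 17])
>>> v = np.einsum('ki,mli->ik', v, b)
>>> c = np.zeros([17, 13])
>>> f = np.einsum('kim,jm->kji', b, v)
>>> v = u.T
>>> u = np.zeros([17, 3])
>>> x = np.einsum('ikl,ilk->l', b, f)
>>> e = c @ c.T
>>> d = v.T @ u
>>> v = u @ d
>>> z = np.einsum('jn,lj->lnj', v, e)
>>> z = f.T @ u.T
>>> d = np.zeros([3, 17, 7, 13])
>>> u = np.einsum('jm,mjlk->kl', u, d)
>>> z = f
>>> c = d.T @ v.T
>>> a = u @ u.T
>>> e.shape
(17, 17)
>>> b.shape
(3, 17, 13)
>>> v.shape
(17, 3)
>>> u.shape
(13, 7)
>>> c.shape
(13, 7, 17, 17)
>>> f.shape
(3, 13, 17)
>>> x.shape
(13,)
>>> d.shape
(3, 17, 7, 13)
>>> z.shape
(3, 13, 17)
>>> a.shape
(13, 13)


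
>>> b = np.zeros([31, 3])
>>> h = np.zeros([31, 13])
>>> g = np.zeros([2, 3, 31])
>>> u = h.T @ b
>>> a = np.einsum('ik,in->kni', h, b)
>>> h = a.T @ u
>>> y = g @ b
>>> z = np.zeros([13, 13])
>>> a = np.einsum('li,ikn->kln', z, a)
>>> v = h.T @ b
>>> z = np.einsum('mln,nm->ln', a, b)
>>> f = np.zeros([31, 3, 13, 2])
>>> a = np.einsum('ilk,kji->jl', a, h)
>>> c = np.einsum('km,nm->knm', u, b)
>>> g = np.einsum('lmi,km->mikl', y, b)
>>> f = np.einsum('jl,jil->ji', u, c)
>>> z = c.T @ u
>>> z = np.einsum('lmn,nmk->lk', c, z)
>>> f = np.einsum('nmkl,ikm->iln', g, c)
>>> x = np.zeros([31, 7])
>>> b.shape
(31, 3)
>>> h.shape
(31, 3, 3)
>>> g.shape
(3, 3, 31, 2)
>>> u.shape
(13, 3)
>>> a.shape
(3, 13)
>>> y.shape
(2, 3, 3)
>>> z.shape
(13, 3)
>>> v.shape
(3, 3, 3)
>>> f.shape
(13, 2, 3)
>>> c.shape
(13, 31, 3)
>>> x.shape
(31, 7)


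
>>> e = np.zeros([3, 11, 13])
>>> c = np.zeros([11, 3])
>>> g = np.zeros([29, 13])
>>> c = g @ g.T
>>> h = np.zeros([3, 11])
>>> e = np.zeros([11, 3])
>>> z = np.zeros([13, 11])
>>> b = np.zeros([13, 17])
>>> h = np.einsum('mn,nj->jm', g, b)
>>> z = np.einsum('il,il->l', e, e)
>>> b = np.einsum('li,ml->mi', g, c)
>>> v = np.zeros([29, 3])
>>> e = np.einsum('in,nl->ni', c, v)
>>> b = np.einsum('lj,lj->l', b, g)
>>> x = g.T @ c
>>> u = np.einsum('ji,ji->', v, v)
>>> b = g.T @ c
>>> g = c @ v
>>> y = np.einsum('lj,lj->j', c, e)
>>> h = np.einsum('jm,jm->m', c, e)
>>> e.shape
(29, 29)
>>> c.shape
(29, 29)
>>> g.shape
(29, 3)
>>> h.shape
(29,)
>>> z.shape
(3,)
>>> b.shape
(13, 29)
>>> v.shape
(29, 3)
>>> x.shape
(13, 29)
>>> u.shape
()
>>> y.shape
(29,)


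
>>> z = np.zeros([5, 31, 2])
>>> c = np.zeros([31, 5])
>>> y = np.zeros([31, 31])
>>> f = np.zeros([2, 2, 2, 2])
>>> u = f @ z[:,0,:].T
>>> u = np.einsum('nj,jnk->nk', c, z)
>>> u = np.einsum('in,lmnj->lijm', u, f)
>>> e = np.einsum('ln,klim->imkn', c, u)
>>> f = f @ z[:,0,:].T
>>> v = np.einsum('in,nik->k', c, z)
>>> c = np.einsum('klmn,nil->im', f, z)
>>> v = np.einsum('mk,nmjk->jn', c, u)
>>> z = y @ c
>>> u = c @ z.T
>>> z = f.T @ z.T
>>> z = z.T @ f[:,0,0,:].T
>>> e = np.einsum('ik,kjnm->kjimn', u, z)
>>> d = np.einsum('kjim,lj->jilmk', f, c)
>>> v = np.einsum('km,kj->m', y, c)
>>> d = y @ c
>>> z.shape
(31, 2, 2, 2)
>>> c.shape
(31, 2)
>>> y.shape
(31, 31)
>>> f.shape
(2, 2, 2, 5)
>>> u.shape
(31, 31)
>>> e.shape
(31, 2, 31, 2, 2)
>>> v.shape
(31,)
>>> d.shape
(31, 2)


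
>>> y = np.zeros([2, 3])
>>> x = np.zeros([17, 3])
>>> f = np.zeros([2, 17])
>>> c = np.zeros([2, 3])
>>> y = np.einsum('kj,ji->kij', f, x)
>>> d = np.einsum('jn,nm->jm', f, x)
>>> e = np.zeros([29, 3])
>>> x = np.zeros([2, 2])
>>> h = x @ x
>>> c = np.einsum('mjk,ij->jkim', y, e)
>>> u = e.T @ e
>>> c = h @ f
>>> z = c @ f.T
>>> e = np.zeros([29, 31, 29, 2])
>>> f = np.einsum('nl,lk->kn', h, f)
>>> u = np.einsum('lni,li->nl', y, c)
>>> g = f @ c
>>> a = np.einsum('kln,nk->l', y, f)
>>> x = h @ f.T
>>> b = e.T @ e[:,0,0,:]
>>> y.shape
(2, 3, 17)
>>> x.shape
(2, 17)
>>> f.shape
(17, 2)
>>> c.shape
(2, 17)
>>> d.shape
(2, 3)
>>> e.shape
(29, 31, 29, 2)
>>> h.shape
(2, 2)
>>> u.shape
(3, 2)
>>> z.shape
(2, 2)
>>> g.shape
(17, 17)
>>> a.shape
(3,)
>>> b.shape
(2, 29, 31, 2)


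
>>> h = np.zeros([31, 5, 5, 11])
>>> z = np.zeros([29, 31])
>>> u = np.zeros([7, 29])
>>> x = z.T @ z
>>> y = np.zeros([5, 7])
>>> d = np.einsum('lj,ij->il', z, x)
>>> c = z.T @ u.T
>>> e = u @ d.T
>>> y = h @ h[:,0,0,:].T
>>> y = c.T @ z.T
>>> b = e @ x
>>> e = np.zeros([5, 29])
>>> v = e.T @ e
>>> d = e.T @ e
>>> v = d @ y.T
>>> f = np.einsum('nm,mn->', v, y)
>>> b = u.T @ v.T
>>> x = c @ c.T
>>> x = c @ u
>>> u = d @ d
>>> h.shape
(31, 5, 5, 11)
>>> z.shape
(29, 31)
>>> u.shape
(29, 29)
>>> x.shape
(31, 29)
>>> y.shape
(7, 29)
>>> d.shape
(29, 29)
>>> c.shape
(31, 7)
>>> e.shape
(5, 29)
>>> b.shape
(29, 29)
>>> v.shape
(29, 7)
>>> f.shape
()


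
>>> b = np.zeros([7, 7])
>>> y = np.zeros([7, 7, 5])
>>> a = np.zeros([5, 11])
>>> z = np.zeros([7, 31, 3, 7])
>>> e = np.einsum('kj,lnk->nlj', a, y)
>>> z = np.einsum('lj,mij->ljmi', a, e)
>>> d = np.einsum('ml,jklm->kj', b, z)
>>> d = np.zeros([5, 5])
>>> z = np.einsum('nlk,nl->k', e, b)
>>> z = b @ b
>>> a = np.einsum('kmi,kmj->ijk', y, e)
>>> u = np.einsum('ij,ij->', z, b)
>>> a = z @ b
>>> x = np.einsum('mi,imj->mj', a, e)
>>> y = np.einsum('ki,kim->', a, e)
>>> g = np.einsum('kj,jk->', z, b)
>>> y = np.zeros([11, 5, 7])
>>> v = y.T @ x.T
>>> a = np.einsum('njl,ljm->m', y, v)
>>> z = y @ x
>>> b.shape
(7, 7)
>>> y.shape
(11, 5, 7)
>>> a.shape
(7,)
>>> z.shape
(11, 5, 11)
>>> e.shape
(7, 7, 11)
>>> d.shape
(5, 5)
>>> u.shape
()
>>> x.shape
(7, 11)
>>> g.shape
()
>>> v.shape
(7, 5, 7)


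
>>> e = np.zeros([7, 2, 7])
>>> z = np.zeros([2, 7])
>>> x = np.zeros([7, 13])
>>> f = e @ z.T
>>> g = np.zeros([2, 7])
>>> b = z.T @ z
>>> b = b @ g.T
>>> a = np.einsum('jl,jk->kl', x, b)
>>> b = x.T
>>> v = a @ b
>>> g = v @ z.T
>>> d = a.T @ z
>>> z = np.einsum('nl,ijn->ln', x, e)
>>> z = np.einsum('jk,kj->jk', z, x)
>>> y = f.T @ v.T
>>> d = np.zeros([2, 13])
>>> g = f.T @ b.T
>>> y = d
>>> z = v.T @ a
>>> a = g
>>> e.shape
(7, 2, 7)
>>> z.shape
(7, 13)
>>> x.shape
(7, 13)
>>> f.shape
(7, 2, 2)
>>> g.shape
(2, 2, 13)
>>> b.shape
(13, 7)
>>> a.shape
(2, 2, 13)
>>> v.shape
(2, 7)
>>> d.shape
(2, 13)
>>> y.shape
(2, 13)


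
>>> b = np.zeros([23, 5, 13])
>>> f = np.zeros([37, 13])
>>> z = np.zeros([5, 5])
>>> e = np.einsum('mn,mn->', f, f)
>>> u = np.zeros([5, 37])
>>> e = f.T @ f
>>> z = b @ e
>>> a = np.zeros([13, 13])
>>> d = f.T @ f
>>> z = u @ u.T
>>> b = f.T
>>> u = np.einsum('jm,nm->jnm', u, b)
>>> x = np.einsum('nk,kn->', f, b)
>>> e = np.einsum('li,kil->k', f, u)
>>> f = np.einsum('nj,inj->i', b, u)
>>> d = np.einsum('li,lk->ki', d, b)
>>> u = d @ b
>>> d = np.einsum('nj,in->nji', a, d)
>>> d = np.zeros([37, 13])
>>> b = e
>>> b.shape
(5,)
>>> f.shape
(5,)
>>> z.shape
(5, 5)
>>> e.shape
(5,)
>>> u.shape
(37, 37)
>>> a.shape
(13, 13)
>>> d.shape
(37, 13)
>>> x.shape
()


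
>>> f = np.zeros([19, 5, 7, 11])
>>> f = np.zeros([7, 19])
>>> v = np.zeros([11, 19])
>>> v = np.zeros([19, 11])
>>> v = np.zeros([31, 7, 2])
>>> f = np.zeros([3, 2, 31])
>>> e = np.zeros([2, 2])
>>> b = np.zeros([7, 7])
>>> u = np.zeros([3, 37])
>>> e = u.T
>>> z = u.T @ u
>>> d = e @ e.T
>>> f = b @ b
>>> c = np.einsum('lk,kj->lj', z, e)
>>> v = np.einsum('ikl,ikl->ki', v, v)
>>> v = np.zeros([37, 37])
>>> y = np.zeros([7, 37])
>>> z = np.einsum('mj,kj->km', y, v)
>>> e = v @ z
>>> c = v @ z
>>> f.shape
(7, 7)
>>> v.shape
(37, 37)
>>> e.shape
(37, 7)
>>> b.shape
(7, 7)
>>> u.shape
(3, 37)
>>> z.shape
(37, 7)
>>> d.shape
(37, 37)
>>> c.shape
(37, 7)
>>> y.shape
(7, 37)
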